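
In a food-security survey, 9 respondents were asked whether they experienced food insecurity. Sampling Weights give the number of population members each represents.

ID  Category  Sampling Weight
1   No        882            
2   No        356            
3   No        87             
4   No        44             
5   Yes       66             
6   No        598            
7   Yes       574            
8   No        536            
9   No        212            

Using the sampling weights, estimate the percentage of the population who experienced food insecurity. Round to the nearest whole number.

Sum of weights for 'Yes' = 66 + 574 = 640
Total weight = 3355
Weighted proportion = 640 / 3355 = 0.19076006 → 19.076006%

19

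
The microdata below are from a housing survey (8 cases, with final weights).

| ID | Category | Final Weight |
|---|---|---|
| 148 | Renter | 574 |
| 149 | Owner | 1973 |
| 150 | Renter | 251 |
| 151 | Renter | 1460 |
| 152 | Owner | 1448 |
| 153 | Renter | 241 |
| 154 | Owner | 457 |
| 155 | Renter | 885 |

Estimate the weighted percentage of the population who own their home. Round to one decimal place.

53.2

Sum of weights for 'Owner' = 1973 + 1448 + 457 = 3878
Total weight = 7289
Weighted proportion = 3878 / 7289 = 0.53203457 → 53.203457%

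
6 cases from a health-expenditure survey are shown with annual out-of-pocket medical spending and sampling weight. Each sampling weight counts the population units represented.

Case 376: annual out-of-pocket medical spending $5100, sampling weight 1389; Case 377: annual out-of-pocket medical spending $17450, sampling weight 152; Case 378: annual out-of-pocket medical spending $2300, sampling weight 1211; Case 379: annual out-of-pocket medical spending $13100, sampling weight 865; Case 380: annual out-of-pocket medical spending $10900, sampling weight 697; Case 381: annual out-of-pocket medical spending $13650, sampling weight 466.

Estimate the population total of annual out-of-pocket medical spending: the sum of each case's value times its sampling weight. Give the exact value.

37811300

Weighted total = 5100×1389 + 17450×152 + 2300×1211 + 13100×865 + 10900×697 + 13650×466
  = 37811300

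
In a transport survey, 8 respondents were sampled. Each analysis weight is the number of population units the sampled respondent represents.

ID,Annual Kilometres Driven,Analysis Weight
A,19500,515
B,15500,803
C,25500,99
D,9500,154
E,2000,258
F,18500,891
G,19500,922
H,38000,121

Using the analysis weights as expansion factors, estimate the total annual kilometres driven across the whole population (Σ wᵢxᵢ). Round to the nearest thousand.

Weighted total = 19500×515 + 15500×803 + 25500×99 + 9500×154 + 2000×258 + 18500×891 + 19500×922 + 38000×121
  = 10042500 + 12446500 + 2524500 + 1463000 + 516000 + 16483500 + 17979000 + 4598000 = 66053000

66053000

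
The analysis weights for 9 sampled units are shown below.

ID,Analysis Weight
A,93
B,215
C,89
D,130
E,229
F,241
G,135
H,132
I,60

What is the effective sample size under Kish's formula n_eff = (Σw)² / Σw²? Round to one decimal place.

Σ wᵢ = 93 + 215 + 89 + 130 + 229 + 241 + 135 + 132 + 60 = 1324
Σ wᵢ² = 8649 + 46225 + 7921 + 16900 + 52441 + 58081 + 18225 + 17424 + 3600 = 229466
n_eff = 1324² / 229466 = 1752976 / 229466 = 7.6393714

7.6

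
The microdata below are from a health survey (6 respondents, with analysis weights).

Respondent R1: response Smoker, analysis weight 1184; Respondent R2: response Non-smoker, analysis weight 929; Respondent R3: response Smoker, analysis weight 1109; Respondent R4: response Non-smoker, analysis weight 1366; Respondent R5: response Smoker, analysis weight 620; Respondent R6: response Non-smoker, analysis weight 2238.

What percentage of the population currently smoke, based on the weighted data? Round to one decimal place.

Sum of weights for 'Smoker' = 1184 + 1109 + 620 = 2913
Total weight = 1184 + 929 + 1109 + 1366 + 620 + 2238 = 7446
Weighted proportion = 2913 / 7446 = 0.39121676 → 39.121676%

39.1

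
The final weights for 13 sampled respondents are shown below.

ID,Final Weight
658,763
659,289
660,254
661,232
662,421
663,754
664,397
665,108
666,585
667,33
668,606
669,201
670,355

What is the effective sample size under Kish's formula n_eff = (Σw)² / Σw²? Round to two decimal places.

Σ wᵢ = 4998
Σ wᵢ² = 2576036
n_eff = 4998² / 2576036 = 24980004 / 2576036 = 9.697071

9.70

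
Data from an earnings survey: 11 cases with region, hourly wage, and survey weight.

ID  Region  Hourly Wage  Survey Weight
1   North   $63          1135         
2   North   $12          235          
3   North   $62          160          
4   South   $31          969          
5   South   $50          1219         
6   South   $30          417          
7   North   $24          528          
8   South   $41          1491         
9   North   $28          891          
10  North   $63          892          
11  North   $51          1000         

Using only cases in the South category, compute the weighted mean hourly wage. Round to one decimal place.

40.2

South rows: 4, 5, 6, 8
Weighted sum = 31×969 + 50×1219 + 30×417 + 41×1491
  = 164630
Sum of weights = 4096
Weighted mean = 164630 / 4096 = 40.192871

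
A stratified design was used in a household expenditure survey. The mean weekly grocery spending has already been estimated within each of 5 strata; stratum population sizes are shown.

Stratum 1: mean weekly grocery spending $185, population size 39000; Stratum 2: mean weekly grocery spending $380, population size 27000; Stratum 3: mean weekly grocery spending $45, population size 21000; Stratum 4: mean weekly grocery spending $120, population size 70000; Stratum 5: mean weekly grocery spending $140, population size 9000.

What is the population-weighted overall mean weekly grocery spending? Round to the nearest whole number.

Σ Nₕ·x̄ₕ = 185×39000 + 380×27000 + 45×21000 + 120×70000 + 140×9000
  = 7215000 + 10260000 + 945000 + 8400000 + 1260000 = 28080000
Σ Nₕ = 166000
Overall mean = 28080000 / 166000 = 169.15663

169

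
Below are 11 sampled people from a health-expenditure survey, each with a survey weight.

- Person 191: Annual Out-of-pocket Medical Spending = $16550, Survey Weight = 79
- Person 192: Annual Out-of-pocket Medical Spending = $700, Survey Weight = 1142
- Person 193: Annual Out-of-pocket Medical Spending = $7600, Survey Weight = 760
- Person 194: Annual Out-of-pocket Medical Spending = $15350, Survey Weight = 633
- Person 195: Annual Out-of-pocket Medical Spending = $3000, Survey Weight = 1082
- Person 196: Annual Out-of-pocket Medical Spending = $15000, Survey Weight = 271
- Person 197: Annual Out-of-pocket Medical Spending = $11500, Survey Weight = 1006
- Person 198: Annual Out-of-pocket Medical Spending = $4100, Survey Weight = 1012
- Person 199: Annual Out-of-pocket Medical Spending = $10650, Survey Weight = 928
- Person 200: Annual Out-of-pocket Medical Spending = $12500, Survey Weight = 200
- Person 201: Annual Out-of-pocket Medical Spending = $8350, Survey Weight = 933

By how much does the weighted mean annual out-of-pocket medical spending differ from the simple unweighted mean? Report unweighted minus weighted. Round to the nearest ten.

2020

Unweighted sum = 16550 + 700 + 7600 + 15350 + 3000 + 15000 + 11500 + 4100 + 10650 + 12500 + 8350 = 105300
Unweighted mean = 105300 / 11 = 9572.7273
Weighted sum = 16550×79 + 700×1142 + 7600×760 + 15350×633 + 3000×1082 + 15000×271 + 11500×1006 + 4100×1012 + 10650×928 + 12500×200 + 8350×933
  = 1307450 + 799400 + 5776000 + 9716550 + 3246000 + 4065000 + 11569000 + 4149200 + 9883200 + 2500000 + 7790550 = 60802350
Sum of weights = 79 + 1142 + 760 + 633 + 1082 + 271 + 1006 + 1012 + 928 + 200 + 933 = 8046
Weighted mean = 60802350 / 8046 = 7556.8419
Difference (unweighted minus weighted) = 2015.8854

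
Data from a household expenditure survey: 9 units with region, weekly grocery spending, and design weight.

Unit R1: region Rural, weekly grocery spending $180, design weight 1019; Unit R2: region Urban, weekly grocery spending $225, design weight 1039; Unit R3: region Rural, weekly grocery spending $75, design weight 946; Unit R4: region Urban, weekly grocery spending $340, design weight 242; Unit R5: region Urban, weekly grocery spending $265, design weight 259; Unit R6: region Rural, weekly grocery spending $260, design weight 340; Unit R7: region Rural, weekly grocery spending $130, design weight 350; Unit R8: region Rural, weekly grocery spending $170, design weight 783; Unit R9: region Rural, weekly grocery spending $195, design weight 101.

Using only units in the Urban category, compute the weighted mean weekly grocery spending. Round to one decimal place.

249.8

Urban rows: R2, R4, R5
Weighted sum = 225×1039 + 340×242 + 265×259
  = 384690
Sum of weights = 1039 + 242 + 259 = 1540
Weighted mean = 384690 / 1540 = 249.7987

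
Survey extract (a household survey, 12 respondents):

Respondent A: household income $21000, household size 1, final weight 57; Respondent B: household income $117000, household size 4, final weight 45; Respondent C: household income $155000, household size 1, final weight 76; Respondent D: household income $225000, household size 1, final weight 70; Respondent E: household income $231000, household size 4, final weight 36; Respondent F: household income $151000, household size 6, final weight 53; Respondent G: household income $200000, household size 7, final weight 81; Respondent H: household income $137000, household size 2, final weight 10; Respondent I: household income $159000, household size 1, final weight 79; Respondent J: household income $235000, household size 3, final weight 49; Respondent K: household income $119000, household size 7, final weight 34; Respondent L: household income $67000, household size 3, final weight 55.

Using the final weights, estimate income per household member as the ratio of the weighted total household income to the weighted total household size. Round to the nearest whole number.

Σ wᵢ·y = 21000×57 + 117000×45 + 155000×76 + 225000×70 + 231000×36 + 151000×53 + 200000×81 + 137000×10 + 159000×79 + 235000×49 + 119000×34 + 67000×55
  = 99688000
Σ wᵢ·x = 1×57 + 4×45 + 1×76 + 1×70 + 4×36 + 6×53 + 7×81 + 2×10 + 1×79 + 3×49 + 7×34 + 3×55
  = 2061
Ratio = 99688000 / 2061 = 48368.753

48369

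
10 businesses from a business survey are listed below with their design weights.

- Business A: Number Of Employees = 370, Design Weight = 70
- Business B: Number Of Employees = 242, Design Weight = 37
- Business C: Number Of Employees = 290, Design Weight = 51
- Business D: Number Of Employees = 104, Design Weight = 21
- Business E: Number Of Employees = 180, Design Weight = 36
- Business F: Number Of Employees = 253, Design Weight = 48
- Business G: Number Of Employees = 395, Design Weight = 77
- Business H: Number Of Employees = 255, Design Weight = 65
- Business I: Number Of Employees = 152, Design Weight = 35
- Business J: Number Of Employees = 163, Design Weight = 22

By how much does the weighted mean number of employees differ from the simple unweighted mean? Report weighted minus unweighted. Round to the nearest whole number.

33

Unweighted sum = 370 + 242 + 290 + 104 + 180 + 253 + 395 + 255 + 152 + 163 = 2404
Unweighted mean = 2404 / 10 = 240.4
Weighted sum = 370×70 + 242×37 + 290×51 + 104×21 + 180×36 + 253×48 + 395×77 + 255×65 + 152×35 + 163×22
  = 126348
Sum of weights = 70 + 37 + 51 + 21 + 36 + 48 + 77 + 65 + 35 + 22 = 462
Weighted mean = 126348 / 462 = 273.48052
Difference (weighted minus unweighted) = 33.080519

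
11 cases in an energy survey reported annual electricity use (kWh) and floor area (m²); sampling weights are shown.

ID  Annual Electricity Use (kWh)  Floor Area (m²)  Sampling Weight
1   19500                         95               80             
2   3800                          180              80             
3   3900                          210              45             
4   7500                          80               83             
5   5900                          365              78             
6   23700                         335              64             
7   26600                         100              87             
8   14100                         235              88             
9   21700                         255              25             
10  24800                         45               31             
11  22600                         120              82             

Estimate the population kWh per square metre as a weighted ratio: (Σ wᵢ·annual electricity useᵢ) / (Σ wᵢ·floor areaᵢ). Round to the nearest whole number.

Σ wᵢ·y = 19500×80 + 3800×80 + 3900×45 + 7500×83 + 5900×78 + 23700×64 + 26600×87 + 14100×88 + 21700×25 + 24800×31 + 22600×82
  = 1560000 + 304000 + 175500 + 622500 + 460200 + 1516800 + 2314200 + 1240800 + 542500 + 768800 + 1853200 = 11358500
Σ wᵢ·x = 95×80 + 180×80 + 210×45 + 80×83 + 365×78 + 335×64 + 100×87 + 235×88 + 255×25 + 45×31 + 120×82
  = 7600 + 14400 + 9450 + 6640 + 28470 + 21440 + 8700 + 20680 + 6375 + 1395 + 9840 = 134990
Ratio = 11358500 / 134990 = 84.14327

84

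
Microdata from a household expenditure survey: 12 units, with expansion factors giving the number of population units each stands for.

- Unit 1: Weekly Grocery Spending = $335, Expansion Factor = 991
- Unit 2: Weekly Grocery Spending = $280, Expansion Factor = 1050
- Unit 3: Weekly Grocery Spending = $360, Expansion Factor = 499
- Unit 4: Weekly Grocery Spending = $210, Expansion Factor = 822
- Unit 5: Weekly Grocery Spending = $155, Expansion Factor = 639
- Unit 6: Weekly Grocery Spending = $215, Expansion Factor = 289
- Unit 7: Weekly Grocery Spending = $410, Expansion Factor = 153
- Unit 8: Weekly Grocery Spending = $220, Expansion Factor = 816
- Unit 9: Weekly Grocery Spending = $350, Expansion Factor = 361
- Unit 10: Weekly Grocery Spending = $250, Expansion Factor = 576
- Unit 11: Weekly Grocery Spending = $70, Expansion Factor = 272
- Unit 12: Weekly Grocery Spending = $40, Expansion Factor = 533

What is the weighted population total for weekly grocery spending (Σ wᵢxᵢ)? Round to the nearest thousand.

Weighted total = 335×991 + 280×1050 + 360×499 + 210×822 + 155×639 + 215×289 + 410×153 + 220×816 + 350×361 + 250×576 + 70×272 + 40×533
  = 331985 + 294000 + 179640 + 172620 + 99045 + 62135 + 62730 + 179520 + 126350 + 144000 + 19040 + 21320 = 1692385

1692000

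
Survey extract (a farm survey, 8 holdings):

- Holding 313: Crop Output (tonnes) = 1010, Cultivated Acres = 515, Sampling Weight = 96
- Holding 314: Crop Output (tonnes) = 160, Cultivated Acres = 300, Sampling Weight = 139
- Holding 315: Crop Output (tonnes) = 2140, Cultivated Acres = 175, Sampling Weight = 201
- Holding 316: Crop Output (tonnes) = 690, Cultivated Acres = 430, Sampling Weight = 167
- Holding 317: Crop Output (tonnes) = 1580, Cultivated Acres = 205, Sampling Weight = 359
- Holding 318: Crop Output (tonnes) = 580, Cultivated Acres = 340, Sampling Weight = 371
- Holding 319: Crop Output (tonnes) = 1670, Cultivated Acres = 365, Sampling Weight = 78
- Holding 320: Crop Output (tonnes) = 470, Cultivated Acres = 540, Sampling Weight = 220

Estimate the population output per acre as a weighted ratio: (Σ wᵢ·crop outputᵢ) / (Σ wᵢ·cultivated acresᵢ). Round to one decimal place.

Σ wᵢ·y = 1010×96 + 160×139 + 2140×201 + 690×167 + 1580×359 + 580×371 + 1670×78 + 470×220
  = 96960 + 22240 + 430140 + 115230 + 567220 + 215180 + 130260 + 103400 = 1680630
Σ wᵢ·x = 515×96 + 300×139 + 175×201 + 430×167 + 205×359 + 340×371 + 365×78 + 540×220
  = 49440 + 41700 + 35175 + 71810 + 73595 + 126140 + 28470 + 118800 = 545130
Ratio = 1680630 / 545130 = 3.0829894

3.1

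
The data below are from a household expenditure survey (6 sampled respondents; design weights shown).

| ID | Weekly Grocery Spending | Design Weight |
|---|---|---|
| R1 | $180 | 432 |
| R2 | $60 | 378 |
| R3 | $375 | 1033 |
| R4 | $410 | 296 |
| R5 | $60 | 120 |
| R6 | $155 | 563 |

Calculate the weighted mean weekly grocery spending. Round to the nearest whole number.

249

Weighted sum = 180×432 + 60×378 + 375×1033 + 410×296 + 60×120 + 155×563
  = 77760 + 22680 + 387375 + 121360 + 7200 + 87265 = 703640
Sum of weights = 432 + 378 + 1033 + 296 + 120 + 563 = 2822
Weighted mean = 703640 / 2822 = 249.34089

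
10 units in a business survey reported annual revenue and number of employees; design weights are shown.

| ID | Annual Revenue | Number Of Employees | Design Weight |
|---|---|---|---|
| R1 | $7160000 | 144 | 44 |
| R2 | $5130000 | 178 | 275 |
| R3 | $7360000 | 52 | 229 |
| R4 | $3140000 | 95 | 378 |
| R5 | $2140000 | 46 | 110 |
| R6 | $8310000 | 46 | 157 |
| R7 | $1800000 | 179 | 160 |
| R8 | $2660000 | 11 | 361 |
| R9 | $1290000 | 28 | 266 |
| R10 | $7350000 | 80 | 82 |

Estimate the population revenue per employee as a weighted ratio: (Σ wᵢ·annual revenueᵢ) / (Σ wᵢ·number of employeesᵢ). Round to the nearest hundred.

Σ wᵢ·y = 8332320000
Σ wᵢ·x = 144×44 + 178×275 + 52×229 + 95×378 + 46×110 + 46×157 + 179×160 + 11×361 + 28×266 + 80×82
  = 162005
Ratio = 8332320000 / 162005 = 51432.487

51400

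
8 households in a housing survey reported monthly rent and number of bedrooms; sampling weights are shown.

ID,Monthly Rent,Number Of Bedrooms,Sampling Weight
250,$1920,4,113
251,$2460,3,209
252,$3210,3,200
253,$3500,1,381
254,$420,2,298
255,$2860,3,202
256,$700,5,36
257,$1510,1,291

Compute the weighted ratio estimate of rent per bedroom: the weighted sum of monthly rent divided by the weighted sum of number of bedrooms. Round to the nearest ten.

Σ wᵢ·y = 1920×113 + 2460×209 + 3210×200 + 3500×381 + 420×298 + 2860×202 + 700×36 + 1510×291
  = 3874090
Σ wᵢ·x = 4×113 + 3×209 + 3×200 + 1×381 + 2×298 + 3×202 + 5×36 + 1×291
  = 452 + 627 + 600 + 381 + 596 + 606 + 180 + 291 = 3733
Ratio = 3874090 / 3733 = 1037.7953

1040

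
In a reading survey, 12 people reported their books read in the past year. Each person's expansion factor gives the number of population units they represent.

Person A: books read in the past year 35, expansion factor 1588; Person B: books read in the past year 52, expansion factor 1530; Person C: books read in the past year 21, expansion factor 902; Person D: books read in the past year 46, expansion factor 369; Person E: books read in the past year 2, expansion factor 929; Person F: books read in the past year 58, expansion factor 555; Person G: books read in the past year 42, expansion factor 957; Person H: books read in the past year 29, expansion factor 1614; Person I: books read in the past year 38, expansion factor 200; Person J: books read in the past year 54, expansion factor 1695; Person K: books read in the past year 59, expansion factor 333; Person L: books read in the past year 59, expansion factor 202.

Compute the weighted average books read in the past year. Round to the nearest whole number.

39

Weighted sum = 35×1588 + 52×1530 + 21×902 + 46×369 + 2×929 + 58×555 + 42×957 + 29×1614 + 38×200 + 54×1695 + 59×333 + 59×202
  = 55580 + 79560 + 18942 + 16974 + 1858 + 32190 + 40194 + 46806 + 7600 + 91530 + 19647 + 11918 = 422799
Sum of weights = 10874
Weighted mean = 422799 / 10874 = 38.881644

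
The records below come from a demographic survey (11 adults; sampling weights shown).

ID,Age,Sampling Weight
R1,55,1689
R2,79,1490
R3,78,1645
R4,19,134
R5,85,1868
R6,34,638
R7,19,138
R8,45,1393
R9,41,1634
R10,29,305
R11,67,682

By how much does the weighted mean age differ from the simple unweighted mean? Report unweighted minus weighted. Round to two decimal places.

Unweighted sum = 55 + 79 + 78 + 19 + 85 + 34 + 19 + 45 + 41 + 29 + 67 = 551
Unweighted mean = 551 / 11 = 50.090909
Weighted sum = 55×1689 + 79×1490 + 78×1645 + 19×134 + 85×1868 + 34×638 + 19×138 + 45×1393 + 41×1634 + 29×305 + 67×682
  = 708773
Sum of weights = 11616
Weighted mean = 708773 / 11616 = 61.016959
Difference (unweighted minus weighted) = -10.92605

-10.93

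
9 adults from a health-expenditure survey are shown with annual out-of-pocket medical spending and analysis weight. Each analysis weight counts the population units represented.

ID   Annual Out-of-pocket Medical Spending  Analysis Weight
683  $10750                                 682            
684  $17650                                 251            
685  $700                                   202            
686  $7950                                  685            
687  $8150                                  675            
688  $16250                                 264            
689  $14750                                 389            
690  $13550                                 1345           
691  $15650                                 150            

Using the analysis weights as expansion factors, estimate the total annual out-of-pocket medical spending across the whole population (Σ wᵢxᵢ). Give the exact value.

53450050

Weighted total = 10750×682 + 17650×251 + 700×202 + 7950×685 + 8150×675 + 16250×264 + 14750×389 + 13550×1345 + 15650×150
  = 7331500 + 4430150 + 141400 + 5445750 + 5501250 + 4290000 + 5737750 + 18224750 + 2347500 = 53450050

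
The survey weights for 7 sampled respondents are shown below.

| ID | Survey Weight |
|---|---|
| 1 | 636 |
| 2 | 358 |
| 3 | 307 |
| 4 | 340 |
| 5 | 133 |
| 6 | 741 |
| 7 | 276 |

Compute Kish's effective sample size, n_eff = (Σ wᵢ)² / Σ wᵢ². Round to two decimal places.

5.62

Σ wᵢ = 636 + 358 + 307 + 340 + 133 + 741 + 276 = 2791
Σ wᵢ² = 404496 + 128164 + 94249 + 115600 + 17689 + 549081 + 76176 = 1385455
n_eff = 2791² / 1385455 = 7789681 / 1385455 = 5.6224713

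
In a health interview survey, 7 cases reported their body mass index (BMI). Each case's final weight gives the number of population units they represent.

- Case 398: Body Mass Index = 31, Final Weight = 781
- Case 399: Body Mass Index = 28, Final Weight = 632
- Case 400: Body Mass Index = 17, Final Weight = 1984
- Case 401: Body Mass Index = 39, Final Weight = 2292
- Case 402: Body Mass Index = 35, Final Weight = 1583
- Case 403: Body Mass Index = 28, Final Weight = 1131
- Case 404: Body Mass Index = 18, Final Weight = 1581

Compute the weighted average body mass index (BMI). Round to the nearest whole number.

28

Weighted sum = 280554
Sum of weights = 781 + 632 + 1984 + 2292 + 1583 + 1131 + 1581 = 9984
Weighted mean = 280554 / 9984 = 28.100361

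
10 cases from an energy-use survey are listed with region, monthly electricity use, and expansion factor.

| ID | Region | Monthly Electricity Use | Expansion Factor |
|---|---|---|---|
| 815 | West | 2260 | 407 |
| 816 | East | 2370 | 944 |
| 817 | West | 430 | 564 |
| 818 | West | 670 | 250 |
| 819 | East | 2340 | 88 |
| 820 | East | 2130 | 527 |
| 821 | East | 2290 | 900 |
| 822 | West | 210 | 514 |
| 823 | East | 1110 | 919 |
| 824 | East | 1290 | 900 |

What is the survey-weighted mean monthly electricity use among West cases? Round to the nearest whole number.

829

West rows: 815, 817, 818, 822
Weighted sum = 2260×407 + 430×564 + 670×250 + 210×514
  = 919820 + 242520 + 167500 + 107940 = 1437780
Sum of weights = 407 + 564 + 250 + 514 = 1735
Weighted mean = 1437780 / 1735 = 828.69164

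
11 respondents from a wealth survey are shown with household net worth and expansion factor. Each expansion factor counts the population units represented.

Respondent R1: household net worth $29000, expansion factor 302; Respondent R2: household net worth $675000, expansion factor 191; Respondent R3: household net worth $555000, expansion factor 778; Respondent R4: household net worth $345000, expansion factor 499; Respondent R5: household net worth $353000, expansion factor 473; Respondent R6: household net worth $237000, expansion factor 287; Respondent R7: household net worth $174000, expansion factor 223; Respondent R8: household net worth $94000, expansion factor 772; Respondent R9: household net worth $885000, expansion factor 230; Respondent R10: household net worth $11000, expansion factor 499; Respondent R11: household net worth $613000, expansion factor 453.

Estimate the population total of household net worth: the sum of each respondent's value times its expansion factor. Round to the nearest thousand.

Weighted total = 29000×302 + 675000×191 + 555000×778 + 345000×499 + 353000×473 + 237000×287 + 174000×223 + 94000×772 + 885000×230 + 11000×499 + 613000×453
  = 8758000 + 128925000 + 431790000 + 172155000 + 166969000 + 68019000 + 38802000 + 72568000 + 203550000 + 5489000 + 277689000 = 1574714000

1574714000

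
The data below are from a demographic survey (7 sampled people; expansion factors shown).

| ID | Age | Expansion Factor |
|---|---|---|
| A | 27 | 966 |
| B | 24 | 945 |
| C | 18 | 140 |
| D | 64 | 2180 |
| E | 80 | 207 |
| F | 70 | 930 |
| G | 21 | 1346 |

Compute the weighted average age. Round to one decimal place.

Weighted sum = 27×966 + 24×945 + 18×140 + 64×2180 + 80×207 + 70×930 + 21×1346
  = 300728
Sum of weights = 6714
Weighted mean = 300728 / 6714 = 44.791183

44.8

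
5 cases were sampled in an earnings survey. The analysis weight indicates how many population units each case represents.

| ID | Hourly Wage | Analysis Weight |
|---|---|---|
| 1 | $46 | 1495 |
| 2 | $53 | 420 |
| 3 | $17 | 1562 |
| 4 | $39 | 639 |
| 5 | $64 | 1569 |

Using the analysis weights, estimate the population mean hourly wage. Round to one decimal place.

42.7

Weighted sum = 46×1495 + 53×420 + 17×1562 + 39×639 + 64×1569
  = 68770 + 22260 + 26554 + 24921 + 100416 = 242921
Sum of weights = 1495 + 420 + 1562 + 639 + 1569 = 5685
Weighted mean = 242921 / 5685 = 42.730167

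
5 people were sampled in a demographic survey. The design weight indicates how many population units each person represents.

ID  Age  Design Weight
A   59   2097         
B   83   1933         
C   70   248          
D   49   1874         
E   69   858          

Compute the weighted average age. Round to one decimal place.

Weighted sum = 59×2097 + 83×1933 + 70×248 + 49×1874 + 69×858
  = 123723 + 160439 + 17360 + 91826 + 59202 = 452550
Sum of weights = 7010
Weighted mean = 452550 / 7010 = 64.557775

64.6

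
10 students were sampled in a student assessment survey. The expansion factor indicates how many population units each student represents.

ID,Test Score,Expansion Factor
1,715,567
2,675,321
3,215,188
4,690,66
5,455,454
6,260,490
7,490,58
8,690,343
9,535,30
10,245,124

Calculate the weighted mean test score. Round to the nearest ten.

510

Weighted sum = 715×567 + 675×321 + 215×188 + 690×66 + 455×454 + 260×490 + 490×58 + 690×343 + 535×30 + 245×124
  = 405405 + 216675 + 40420 + 45540 + 206570 + 127400 + 28420 + 236670 + 16050 + 30380 = 1353530
Sum of weights = 567 + 321 + 188 + 66 + 454 + 490 + 58 + 343 + 30 + 124 = 2641
Weighted mean = 1353530 / 2641 = 512.50663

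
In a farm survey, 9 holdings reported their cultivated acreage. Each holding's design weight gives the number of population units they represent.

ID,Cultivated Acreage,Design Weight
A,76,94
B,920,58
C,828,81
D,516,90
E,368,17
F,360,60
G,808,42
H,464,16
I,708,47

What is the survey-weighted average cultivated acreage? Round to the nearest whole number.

Weighted sum = 76×94 + 920×58 + 828×81 + 516×90 + 368×17 + 360×60 + 808×42 + 464×16 + 708×47
  = 7144 + 53360 + 67068 + 46440 + 6256 + 21600 + 33936 + 7424 + 33276 = 276504
Sum of weights = 94 + 58 + 81 + 90 + 17 + 60 + 42 + 16 + 47 = 505
Weighted mean = 276504 / 505 = 547.53267

548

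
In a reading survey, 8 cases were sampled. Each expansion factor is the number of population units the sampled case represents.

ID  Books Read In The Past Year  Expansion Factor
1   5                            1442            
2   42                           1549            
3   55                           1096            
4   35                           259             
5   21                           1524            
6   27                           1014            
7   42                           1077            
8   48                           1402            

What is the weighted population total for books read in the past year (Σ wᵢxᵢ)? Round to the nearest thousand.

Weighted total = 5×1442 + 42×1549 + 55×1096 + 35×259 + 21×1524 + 27×1014 + 42×1077 + 48×1402
  = 7210 + 65058 + 60280 + 9065 + 32004 + 27378 + 45234 + 67296 = 313525

314000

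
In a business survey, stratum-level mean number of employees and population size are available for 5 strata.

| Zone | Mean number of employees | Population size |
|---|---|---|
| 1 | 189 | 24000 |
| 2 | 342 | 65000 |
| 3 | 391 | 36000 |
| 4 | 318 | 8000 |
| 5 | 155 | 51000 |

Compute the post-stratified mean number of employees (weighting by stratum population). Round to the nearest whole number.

Σ Nₕ·x̄ₕ = 189×24000 + 342×65000 + 391×36000 + 318×8000 + 155×51000
  = 4536000 + 22230000 + 14076000 + 2544000 + 7905000 = 51291000
Σ Nₕ = 24000 + 65000 + 36000 + 8000 + 51000 = 184000
Overall mean = 51291000 / 184000 = 278.75543

279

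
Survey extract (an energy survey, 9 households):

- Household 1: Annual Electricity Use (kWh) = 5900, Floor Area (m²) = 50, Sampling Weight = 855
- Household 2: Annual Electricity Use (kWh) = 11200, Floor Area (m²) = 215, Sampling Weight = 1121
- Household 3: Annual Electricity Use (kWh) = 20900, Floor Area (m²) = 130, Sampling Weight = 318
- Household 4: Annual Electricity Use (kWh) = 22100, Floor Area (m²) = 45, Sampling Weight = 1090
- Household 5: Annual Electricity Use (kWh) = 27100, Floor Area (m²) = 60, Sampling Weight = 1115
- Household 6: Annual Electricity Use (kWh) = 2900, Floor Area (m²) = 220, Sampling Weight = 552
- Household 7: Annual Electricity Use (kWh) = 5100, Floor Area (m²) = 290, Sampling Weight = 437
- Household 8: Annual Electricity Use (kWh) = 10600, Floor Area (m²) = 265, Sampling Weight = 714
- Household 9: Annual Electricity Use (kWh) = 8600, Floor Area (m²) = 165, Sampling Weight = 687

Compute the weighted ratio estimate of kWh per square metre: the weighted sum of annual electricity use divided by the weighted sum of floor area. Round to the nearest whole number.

97

Σ wᵢ·y = 5900×855 + 11200×1121 + 20900×318 + 22100×1090 + 27100×1115 + 2900×552 + 5100×437 + 10600×714 + 8600×687
  = 95857500
Σ wᵢ·x = 50×855 + 215×1121 + 130×318 + 45×1090 + 60×1115 + 220×552 + 290×437 + 265×714 + 165×687
  = 991790
Ratio = 95857500 / 991790 = 96.651005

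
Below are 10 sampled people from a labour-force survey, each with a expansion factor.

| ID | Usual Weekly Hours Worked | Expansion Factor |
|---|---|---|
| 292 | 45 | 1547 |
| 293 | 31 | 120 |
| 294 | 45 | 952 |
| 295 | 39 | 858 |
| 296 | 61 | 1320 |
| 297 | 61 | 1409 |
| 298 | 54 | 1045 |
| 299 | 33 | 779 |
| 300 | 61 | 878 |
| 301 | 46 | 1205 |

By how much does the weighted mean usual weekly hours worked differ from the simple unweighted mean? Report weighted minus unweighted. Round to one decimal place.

2.6

Unweighted sum = 45 + 31 + 45 + 39 + 61 + 61 + 54 + 33 + 61 + 46 = 476
Unweighted mean = 476 / 10 = 47.6
Weighted sum = 45×1547 + 31×120 + 45×952 + 39×858 + 61×1320 + 61×1409 + 54×1045 + 33×779 + 61×878 + 46×1205
  = 69615 + 3720 + 42840 + 33462 + 80520 + 85949 + 56430 + 25707 + 53558 + 55430 = 507231
Sum of weights = 1547 + 120 + 952 + 858 + 1320 + 1409 + 1045 + 779 + 878 + 1205 = 10113
Weighted mean = 507231 / 10113 = 50.156333
Difference (weighted minus unweighted) = 2.5563334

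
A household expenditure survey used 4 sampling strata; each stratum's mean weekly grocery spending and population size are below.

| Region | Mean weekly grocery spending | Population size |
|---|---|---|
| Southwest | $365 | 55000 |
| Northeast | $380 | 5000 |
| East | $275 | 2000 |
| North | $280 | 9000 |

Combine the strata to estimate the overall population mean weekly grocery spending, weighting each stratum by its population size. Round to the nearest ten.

Σ Nₕ·x̄ₕ = 25045000
Σ Nₕ = 55000 + 5000 + 2000 + 9000 = 71000
Overall mean = 25045000 / 71000 = 352.74648

350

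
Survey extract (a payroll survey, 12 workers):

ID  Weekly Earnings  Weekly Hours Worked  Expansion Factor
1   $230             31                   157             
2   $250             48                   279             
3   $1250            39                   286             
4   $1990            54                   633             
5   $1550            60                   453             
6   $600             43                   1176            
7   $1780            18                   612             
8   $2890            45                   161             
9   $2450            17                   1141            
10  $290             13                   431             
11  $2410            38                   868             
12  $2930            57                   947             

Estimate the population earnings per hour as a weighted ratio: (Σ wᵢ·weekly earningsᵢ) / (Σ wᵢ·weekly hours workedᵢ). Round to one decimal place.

Σ wᵢ·y = 230×157 + 250×279 + 1250×286 + 1990×633 + 1550×453 + 600×1176 + 1780×612 + 2890×161 + 2450×1141 + 290×431 + 2410×868 + 2930×947
  = 36110 + 69750 + 357500 + 1259670 + 702150 + 705600 + 1089360 + 465290 + 2795450 + 124990 + 2091880 + 2774710 = 12472460
Σ wᵢ·x = 31×157 + 48×279 + 39×286 + 54×633 + 60×453 + 43×1176 + 18×612 + 45×161 + 17×1141 + 13×431 + 38×868 + 57×947
  = 4867 + 13392 + 11154 + 34182 + 27180 + 50568 + 11016 + 7245 + 19397 + 5603 + 32984 + 53979 = 271567
Ratio = 12472460 / 271567 = 45.927745

45.9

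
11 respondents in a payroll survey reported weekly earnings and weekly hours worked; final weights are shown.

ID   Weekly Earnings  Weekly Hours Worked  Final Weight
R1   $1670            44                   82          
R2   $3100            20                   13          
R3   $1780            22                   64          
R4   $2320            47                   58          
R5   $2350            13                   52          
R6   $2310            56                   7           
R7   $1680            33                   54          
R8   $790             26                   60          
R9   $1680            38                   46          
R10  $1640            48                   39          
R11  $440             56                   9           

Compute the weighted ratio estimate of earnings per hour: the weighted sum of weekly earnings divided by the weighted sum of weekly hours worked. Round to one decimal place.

Σ wᵢ·y = 1670×82 + 3100×13 + 1780×64 + 2320×58 + 2350×52 + 2310×7 + 1680×54 + 790×60 + 1680×46 + 1640×39 + 440×9
  = 136940 + 40300 + 113920 + 134560 + 122200 + 16170 + 90720 + 47400 + 77280 + 63960 + 3960 = 847410
Σ wᵢ·x = 44×82 + 20×13 + 22×64 + 47×58 + 13×52 + 56×7 + 33×54 + 26×60 + 38×46 + 48×39 + 56×9
  = 3608 + 260 + 1408 + 2726 + 676 + 392 + 1782 + 1560 + 1748 + 1872 + 504 = 16536
Ratio = 847410 / 16536 = 51.246372

51.2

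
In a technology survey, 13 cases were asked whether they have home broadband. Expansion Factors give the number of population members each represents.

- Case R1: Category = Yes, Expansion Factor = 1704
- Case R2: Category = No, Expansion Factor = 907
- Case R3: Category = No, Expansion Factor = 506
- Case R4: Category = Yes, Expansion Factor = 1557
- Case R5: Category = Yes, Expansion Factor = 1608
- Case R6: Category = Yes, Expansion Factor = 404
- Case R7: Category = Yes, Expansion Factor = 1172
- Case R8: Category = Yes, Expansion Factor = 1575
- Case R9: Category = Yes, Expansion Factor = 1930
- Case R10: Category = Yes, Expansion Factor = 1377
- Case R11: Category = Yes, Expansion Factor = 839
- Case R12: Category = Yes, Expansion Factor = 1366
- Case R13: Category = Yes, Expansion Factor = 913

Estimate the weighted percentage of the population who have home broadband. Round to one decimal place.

91.1

Sum of weights for 'Yes' = 1704 + 1557 + 1608 + 404 + 1172 + 1575 + 1930 + 1377 + 839 + 1366 + 913 = 14445
Total weight = 15858
Weighted proportion = 14445 / 15858 = 0.91089671 → 91.089671%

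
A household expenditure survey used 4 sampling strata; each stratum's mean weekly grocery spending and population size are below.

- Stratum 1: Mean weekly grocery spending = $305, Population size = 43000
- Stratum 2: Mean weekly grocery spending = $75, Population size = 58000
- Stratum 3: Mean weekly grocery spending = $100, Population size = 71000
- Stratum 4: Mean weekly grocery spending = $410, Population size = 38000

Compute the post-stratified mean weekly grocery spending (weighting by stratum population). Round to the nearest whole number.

191

Σ Nₕ·x̄ₕ = 305×43000 + 75×58000 + 100×71000 + 410×38000
  = 40145000
Σ Nₕ = 210000
Overall mean = 40145000 / 210000 = 191.16667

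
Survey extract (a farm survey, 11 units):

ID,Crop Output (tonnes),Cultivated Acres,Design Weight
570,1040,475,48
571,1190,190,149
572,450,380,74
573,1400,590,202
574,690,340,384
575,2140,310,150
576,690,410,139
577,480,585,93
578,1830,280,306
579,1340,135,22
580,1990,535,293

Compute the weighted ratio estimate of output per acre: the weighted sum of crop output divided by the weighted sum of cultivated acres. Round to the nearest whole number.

3

Σ wᵢ·y = 2442370
Σ wᵢ·x = 475×48 + 190×149 + 380×74 + 590×202 + 340×384 + 310×150 + 410×139 + 585×93 + 280×306 + 135×22 + 535×293
  = 22800 + 28310 + 28120 + 119180 + 130560 + 46500 + 56990 + 54405 + 85680 + 2970 + 156755 = 732270
Ratio = 2442370 / 732270 = 3.3353408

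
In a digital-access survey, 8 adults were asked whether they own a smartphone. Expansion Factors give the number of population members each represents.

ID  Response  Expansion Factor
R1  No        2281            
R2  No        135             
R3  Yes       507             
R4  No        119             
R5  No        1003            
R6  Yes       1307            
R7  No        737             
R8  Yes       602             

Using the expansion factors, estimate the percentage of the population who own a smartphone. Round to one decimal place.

36.1

Sum of weights for 'Yes' = 507 + 1307 + 602 = 2416
Total weight = 2281 + 135 + 507 + 119 + 1003 + 1307 + 737 + 602 = 6691
Weighted proportion = 2416 / 6691 = 0.36108205 → 36.108205%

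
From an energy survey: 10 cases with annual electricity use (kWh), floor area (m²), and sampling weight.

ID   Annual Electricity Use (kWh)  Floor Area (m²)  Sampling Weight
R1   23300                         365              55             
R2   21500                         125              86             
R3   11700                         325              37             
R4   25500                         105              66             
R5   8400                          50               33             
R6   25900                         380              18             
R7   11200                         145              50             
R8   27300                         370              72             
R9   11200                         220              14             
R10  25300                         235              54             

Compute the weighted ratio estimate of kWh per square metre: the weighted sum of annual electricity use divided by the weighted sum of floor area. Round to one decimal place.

93.0

Σ wᵢ·y = 23300×55 + 21500×86 + 11700×37 + 25500×66 + 8400×33 + 25900×18 + 11200×50 + 27300×72 + 11200×14 + 25300×54
  = 1281500 + 1849000 + 432900 + 1683000 + 277200 + 466200 + 560000 + 1965600 + 156800 + 1366200 = 10038400
Σ wᵢ·x = 107930
Ratio = 10038400 / 107930 = 93.008431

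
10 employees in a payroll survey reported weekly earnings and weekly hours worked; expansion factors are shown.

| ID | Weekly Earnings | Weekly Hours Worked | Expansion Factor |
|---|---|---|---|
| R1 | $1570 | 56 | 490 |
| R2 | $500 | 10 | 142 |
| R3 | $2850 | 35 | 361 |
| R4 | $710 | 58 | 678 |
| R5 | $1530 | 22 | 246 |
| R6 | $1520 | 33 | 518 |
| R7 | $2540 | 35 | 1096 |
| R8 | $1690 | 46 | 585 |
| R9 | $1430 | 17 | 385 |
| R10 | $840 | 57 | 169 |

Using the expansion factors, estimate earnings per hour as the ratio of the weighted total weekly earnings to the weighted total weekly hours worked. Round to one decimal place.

Σ wᵢ·y = 1570×490 + 500×142 + 2850×361 + 710×678 + 1530×246 + 1520×518 + 2540×1096 + 1690×585 + 1430×385 + 840×169
  = 769300 + 71000 + 1028850 + 481380 + 376380 + 787360 + 2783840 + 988650 + 550550 + 141960 = 7979270
Σ wᵢ·x = 56×490 + 10×142 + 35×361 + 58×678 + 22×246 + 33×518 + 35×1096 + 46×585 + 17×385 + 57×169
  = 184773
Ratio = 7979270 / 184773 = 43.184177

43.2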